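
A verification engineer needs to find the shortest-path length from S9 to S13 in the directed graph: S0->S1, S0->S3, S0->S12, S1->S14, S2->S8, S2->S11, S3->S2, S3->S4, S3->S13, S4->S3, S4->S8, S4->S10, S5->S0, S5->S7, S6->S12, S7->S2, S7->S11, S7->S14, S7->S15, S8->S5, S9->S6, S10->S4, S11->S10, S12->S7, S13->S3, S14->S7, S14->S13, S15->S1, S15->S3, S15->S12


BFS layer-by-layer from S9:
  dist 0: {S9}
  dist 1: {S6}
  dist 2: {S12}
  dist 3: {S7}
  dist 4: {S2, S11, S14, S15}
  dist 5: {S1, S3, S8, S10, S13}
  -> S13 reached at distance 5
Shortest path length = 5

5


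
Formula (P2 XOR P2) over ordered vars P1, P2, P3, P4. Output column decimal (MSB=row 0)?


Formula: (P2 XOR P2) over P1, P2, P3, P4 (16 rows)
Evaluate each row (bits = P1,P2,P3,P4, MSB first):
  row 0 [0000]: (0 XOR 0) -> 0
  row 1 [0001]: (0 XOR 0) -> 0
  row 2 [0010]: (0 XOR 0) -> 0
  row 3 [0011]: (0 XOR 0) -> 0
  row 4 [0100]: (1 XOR 1) -> 0
  row 5 [0101]: (1 XOR 1) -> 0
  row 6 [0110]: (1 XOR 1) -> 0
  row 7 [0111]: (1 XOR 1) -> 0
  row 8 [1000]: (0 XOR 0) -> 0
  row 9 [1001]: (0 XOR 0) -> 0
  row 10 [1010]: (0 XOR 0) -> 0
  row 11 [1011]: (0 XOR 0) -> 0
  row 12 [1100]: (1 XOR 1) -> 0
  row 13 [1101]: (1 XOR 1) -> 0
  row 14 [1110]: (1 XOR 1) -> 0
  row 15 [1111]: (1 XOR 1) -> 0
Full result column, 4 rows per line (P1,P2 fixed per line; P3,P4 runs 00..11 left to right):
  rows 0-3 [P1,P2=00]: 0000  = hex 0
  rows 4-7 [P1,P2=01]: 0000  = hex 0
  rows 8-11 [P1,P2=10]: 0000  = hex 0
  rows 12-15 [P1,P2=11]: 0000  = hex 0
Output column (row 0 .. row 15) = 0000000000000000
Output column grouped in 4s = 0000 0000 0000 0000 = 0x0000
Convert to decimal digit by digit (value = value*16 + digit):
  0 -> 0
  0*16 + 0 = 0
  0*16 + 0 = 0
  0*16 + 0 = 0
Decimal = 0

0


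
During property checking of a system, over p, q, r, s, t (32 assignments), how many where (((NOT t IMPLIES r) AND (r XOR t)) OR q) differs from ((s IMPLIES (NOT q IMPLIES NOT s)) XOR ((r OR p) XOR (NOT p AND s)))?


F1 = (((NOT t IMPLIES r) AND (r XOR t)) OR q)
F2 = ((s IMPLIES (NOT q IMPLIES NOT s)) XOR ((r OR p) XOR (NOT p AND s)))
Evaluate both on each of 32 rows (bits = p,q,r,s,t):
  row 0 [00000]: F1=0 F2=1 (differ) -> 1
  row 1 [00001]: F1=1 F2=1 -> 0
  row 2 [00010]: F1=0 F2=1 (differ) -> 1
  row 3 [00011]: F1=1 F2=1 -> 0
  row 4 [00100]: F1=1 F2=0 (differ) -> 1
  row 5 [00101]: F1=0 F2=0 -> 0
  row 6 [00110]: F1=1 F2=0 (differ) -> 1
  row 7 [00111]: F1=0 F2=0 -> 0
  row 8 [01000]: F1=1 F2=1 -> 0
  row 9 [01001]: F1=1 F2=1 -> 0
  row 10 [01010]: F1=1 F2=0 (differ) -> 1
  row 11 [01011]: F1=1 F2=0 (differ) -> 1
  row 12 [01100]: F1=1 F2=0 (differ) -> 1
  row 13 [01101]: F1=1 F2=0 (differ) -> 1
  row 14 [01110]: F1=1 F2=1 -> 0
  row 15 [01111]: F1=1 F2=1 -> 0
  row 16 [10000]: F1=0 F2=0 -> 0
  row 17 [10001]: F1=1 F2=0 (differ) -> 1
  row 18 [10010]: F1=0 F2=1 (differ) -> 1
  row 19 [10011]: F1=1 F2=1 -> 0
  row 20 [10100]: F1=1 F2=0 (differ) -> 1
  row 21 [10101]: F1=0 F2=0 -> 0
  row 22 [10110]: F1=1 F2=1 -> 0
  row 23 [10111]: F1=0 F2=1 (differ) -> 1
  row 24 [11000]: F1=1 F2=0 (differ) -> 1
  row 25 [11001]: F1=1 F2=0 (differ) -> 1
  row 26 [11010]: F1=1 F2=0 (differ) -> 1
  row 27 [11011]: F1=1 F2=0 (differ) -> 1
  row 28 [11100]: F1=1 F2=0 (differ) -> 1
  row 29 [11101]: F1=1 F2=0 (differ) -> 1
  row 30 [11110]: F1=1 F2=0 (differ) -> 1
  row 31 [11111]: F1=1 F2=0 (differ) -> 1
Full result column, 8 rows per line (p,q fixed per line; r,s,t runs 000..111 left to right):
  rows 0-7 [p,q=00]: 10101010  (ones: 4)
  rows 8-15 [p,q=01]: 00111100  (ones: 4)
  rows 16-23 [p,q=10]: 01101001  (ones: 4)
  rows 24-31 [p,q=11]: 11111111  (ones: 8)
Disagreements = 4+4+4+8 = 20

20


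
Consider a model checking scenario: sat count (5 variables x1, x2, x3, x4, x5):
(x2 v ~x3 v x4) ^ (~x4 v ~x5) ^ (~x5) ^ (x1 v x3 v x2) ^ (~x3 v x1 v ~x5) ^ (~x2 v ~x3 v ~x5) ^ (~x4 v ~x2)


CNF with 7 clauses over 5 vars (32 assignments).
An assignment satisfies CNF iff every clause has >=1 true literal.
Check each row (bits = x1,x2,x3,x4,x5; clause T/F shown):
  row 0 [00000]: clauses=TTTFTTT -> 0
  row 1 [00001]: clauses=TTFFTTT -> 0
  row 2 [00010]: clauses=TTTFTTT -> 0
  row 3 [00011]: clauses=TFFFTTT -> 0
  row 4 [00100]: clauses=FTTTTTT -> 0
  row 5 [00101]: clauses=FTFTFTT -> 0
  row 6 [00110]: clauses=TTTTTTT -> 1
  row 7 [00111]: clauses=TFFTFTT -> 0
  row 8 [01000]: clauses=TTTTTTT -> 1
  row 9 [01001]: clauses=TTFTTTT -> 0
  row 10 [01010]: clauses=TTTTTTF -> 0
  row 11 [01011]: clauses=TFFTTTF -> 0
  row 12 [01100]: clauses=TTTTTTT -> 1
  row 13 [01101]: clauses=TTFTFFT -> 0
  row 14 [01110]: clauses=TTTTTTF -> 0
  row 15 [01111]: clauses=TFFTFFF -> 0
  row 16 [10000]: clauses=TTTTTTT -> 1
  row 17 [10001]: clauses=TTFTTTT -> 0
  row 18 [10010]: clauses=TTTTTTT -> 1
  row 19 [10011]: clauses=TFFTTTT -> 0
  row 20 [10100]: clauses=FTTTTTT -> 0
  row 21 [10101]: clauses=FTFTTTT -> 0
  row 22 [10110]: clauses=TTTTTTT -> 1
  row 23 [10111]: clauses=TFFTTTT -> 0
  row 24 [11000]: clauses=TTTTTTT -> 1
  row 25 [11001]: clauses=TTFTTTT -> 0
  row 26 [11010]: clauses=TTTTTTF -> 0
  row 27 [11011]: clauses=TFFTTTF -> 0
  row 28 [11100]: clauses=TTTTTTT -> 1
  row 29 [11101]: clauses=TTFTTFT -> 0
  row 30 [11110]: clauses=TTTTTTF -> 0
  row 31 [11111]: clauses=TFFTTFF -> 0
Full result column, 8 rows per line (x1,x2 fixed per line; x3,x4,x5 runs 000..111 left to right):
  rows 0-7 [x1,x2=00]: 00000010  (ones: 1)
  rows 8-15 [x1,x2=01]: 10001000  (ones: 2)
  rows 16-23 [x1,x2=10]: 10100010  (ones: 3)
  rows 24-31 [x1,x2=11]: 10001000  (ones: 2)
Satisfying assignments = 1+2+3+2 = 8

8


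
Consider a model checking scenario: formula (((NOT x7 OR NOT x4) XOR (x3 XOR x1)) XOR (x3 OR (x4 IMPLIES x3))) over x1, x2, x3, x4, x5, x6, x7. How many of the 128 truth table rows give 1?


Formula: (((NOT x7 OR NOT x4) XOR (x3 XOR x1)) XOR (x3 OR (x4 IMPLIES x3))) over 7 vars (128 rows)
Evaluate each row (x1, x2, x3, x4, x5, x6, x7 as bits, MSB first):
  row 0 [0000000]: (((NOT 0 OR NOT 0) XOR (0 XOR 0)) XOR (0 OR (0 IMPLIES 0))) -> 0
  row 1 [0000001]: (((NOT 1 OR NOT 0) XOR (0 XOR 0)) XOR (0 OR (0 IMPLIES 0))) -> 0
  row 2 [0000010]: (((NOT 0 OR NOT 0) XOR (0 XOR 0)) XOR (0 OR (0 IMPLIES 0))) -> 0
  row 3 [0000011]: (((NOT 1 OR NOT 0) XOR (0 XOR 0)) XOR (0 OR (0 IMPLIES 0))) -> 0
  row 4 [0000100]: (((NOT 0 OR NOT 0) XOR (0 XOR 0)) XOR (0 OR (0 IMPLIES 0))) -> 0
  (every remaining row is evaluated the same way; all 128 results are listed next)
Full result column, 8 rows per line (x1,x2,x3,x4 fixed per line; x5,x6,x7 runs 000..111 left to right):
  rows 0-7 [x1,x2,x3,x4=0000]: 00000000  (ones: 0)
  rows 8-15 [x1,x2,x3,x4=0001]: 10101010  (ones: 4)
  rows 16-23 [x1,x2,x3,x4=0010]: 11111111  (ones: 8)
  rows 24-31 [x1,x2,x3,x4=0011]: 10101010  (ones: 4)
  rows 32-39 [x1,x2,x3,x4=0100]: 00000000  (ones: 0)
  rows 40-47 [x1,x2,x3,x4=0101]: 10101010  (ones: 4)
  rows 48-55 [x1,x2,x3,x4=0110]: 11111111  (ones: 8)
  rows 56-63 [x1,x2,x3,x4=0111]: 10101010  (ones: 4)
  rows 64-71 [x1,x2,x3,x4=1000]: 11111111  (ones: 8)
  rows 72-79 [x1,x2,x3,x4=1001]: 01010101  (ones: 4)
  rows 80-87 [x1,x2,x3,x4=1010]: 00000000  (ones: 0)
  rows 88-95 [x1,x2,x3,x4=1011]: 01010101  (ones: 4)
  rows 96-103 [x1,x2,x3,x4=1100]: 11111111  (ones: 8)
  rows 104-111 [x1,x2,x3,x4=1101]: 01010101  (ones: 4)
  rows 112-119 [x1,x2,x3,x4=1110]: 00000000  (ones: 0)
  rows 120-127 [x1,x2,x3,x4=1111]: 01010101  (ones: 4)
Count of 1-rows = 0+4+8+4+0+4+8+4+8+4+0+4+8+4+0+4 = 64

64


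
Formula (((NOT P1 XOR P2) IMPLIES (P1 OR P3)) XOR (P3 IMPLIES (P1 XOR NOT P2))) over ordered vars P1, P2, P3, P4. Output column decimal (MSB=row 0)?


Formula: (((NOT P1 XOR P2) IMPLIES (P1 OR P3)) XOR (P3 IMPLIES (P1 XOR NOT P2))) over P1, P2, P3, P4 (16 rows)
Evaluate each row (bits = P1,P2,P3,P4, MSB first):
  row 0 [0000]: (((NOT 0 XOR 0) IMPLIES (0 OR 0)) XOR (0 IMPLIES (0 XOR NOT 0))) -> 1
  row 1 [0001]: (((NOT 0 XOR 0) IMPLIES (0 OR 0)) XOR (0 IMPLIES (0 XOR NOT 0))) -> 1
  row 2 [0010]: (((NOT 0 XOR 0) IMPLIES (0 OR 1)) XOR (1 IMPLIES (0 XOR NOT 0))) -> 0
  row 3 [0011]: (((NOT 0 XOR 0) IMPLIES (0 OR 1)) XOR (1 IMPLIES (0 XOR NOT 0))) -> 0
  row 4 [0100]: (((NOT 0 XOR 1) IMPLIES (0 OR 0)) XOR (0 IMPLIES (0 XOR NOT 1))) -> 0
  row 5 [0101]: (((NOT 0 XOR 1) IMPLIES (0 OR 0)) XOR (0 IMPLIES (0 XOR NOT 1))) -> 0
  row 6 [0110]: (((NOT 0 XOR 1) IMPLIES (0 OR 1)) XOR (1 IMPLIES (0 XOR NOT 1))) -> 1
  row 7 [0111]: (((NOT 0 XOR 1) IMPLIES (0 OR 1)) XOR (1 IMPLIES (0 XOR NOT 1))) -> 1
  row 8 [1000]: (((NOT 1 XOR 0) IMPLIES (1 OR 0)) XOR (0 IMPLIES (1 XOR NOT 0))) -> 0
  row 9 [1001]: (((NOT 1 XOR 0) IMPLIES (1 OR 0)) XOR (0 IMPLIES (1 XOR NOT 0))) -> 0
  row 10 [1010]: (((NOT 1 XOR 0) IMPLIES (1 OR 1)) XOR (1 IMPLIES (1 XOR NOT 0))) -> 1
  row 11 [1011]: (((NOT 1 XOR 0) IMPLIES (1 OR 1)) XOR (1 IMPLIES (1 XOR NOT 0))) -> 1
  row 12 [1100]: (((NOT 1 XOR 1) IMPLIES (1 OR 0)) XOR (0 IMPLIES (1 XOR NOT 1))) -> 0
  row 13 [1101]: (((NOT 1 XOR 1) IMPLIES (1 OR 0)) XOR (0 IMPLIES (1 XOR NOT 1))) -> 0
  row 14 [1110]: (((NOT 1 XOR 1) IMPLIES (1 OR 1)) XOR (1 IMPLIES (1 XOR NOT 1))) -> 0
  row 15 [1111]: (((NOT 1 XOR 1) IMPLIES (1 OR 1)) XOR (1 IMPLIES (1 XOR NOT 1))) -> 0
Full result column, 4 rows per line (P1,P2 fixed per line; P3,P4 runs 00..11 left to right):
  rows 0-3 [P1,P2=00]: 1100  = hex C
  rows 4-7 [P1,P2=01]: 0011  = hex 3
  rows 8-11 [P1,P2=10]: 0011  = hex 3
  rows 12-15 [P1,P2=11]: 0000  = hex 0
Output column (row 0 .. row 15) = 1100001100110000
Output column grouped in 4s = 1100 0011 0011 0000 = 0xC330
Convert to decimal digit by digit (value = value*16 + digit):
  C -> 12
  12*16 + 3 = 195
  195*16 + 3 = 3123
  3123*16 + 0 = 49968
Decimal = 49968

49968


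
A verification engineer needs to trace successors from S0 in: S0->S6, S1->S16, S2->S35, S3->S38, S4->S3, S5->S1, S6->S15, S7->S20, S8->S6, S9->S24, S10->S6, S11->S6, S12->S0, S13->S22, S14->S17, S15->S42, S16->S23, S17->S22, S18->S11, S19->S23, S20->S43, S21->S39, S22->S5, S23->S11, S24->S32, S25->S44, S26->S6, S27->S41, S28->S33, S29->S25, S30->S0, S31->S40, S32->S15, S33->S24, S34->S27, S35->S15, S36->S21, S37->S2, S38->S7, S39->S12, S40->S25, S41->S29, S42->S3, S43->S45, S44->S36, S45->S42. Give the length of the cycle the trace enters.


Trace from S0 until a state repeats:
  S0 -> S6 -> S15 -> S42 -> S3 -> S38 -> S7 -> S20 -> S43 -> S45 -> S42
S42 first seen at step 3, revisited at step 10.
Cycle length = 10 - 3 = 7

7


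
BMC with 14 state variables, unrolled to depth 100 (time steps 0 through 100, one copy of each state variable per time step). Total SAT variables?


BMC unrolls to depth k, creating one copy of each state var for steps 0..k.
Step count = 100 + 1 = 101 (steps 0 through 100)
Vars per step = 14
Total = 14 * 101 = 1414

1414


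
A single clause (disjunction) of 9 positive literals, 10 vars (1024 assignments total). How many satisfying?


Step 1: Total=2^10=1024
Step 2: Unsat when all 9 false: 2^1=2
Step 3: Sat=1024-2=1022

1022


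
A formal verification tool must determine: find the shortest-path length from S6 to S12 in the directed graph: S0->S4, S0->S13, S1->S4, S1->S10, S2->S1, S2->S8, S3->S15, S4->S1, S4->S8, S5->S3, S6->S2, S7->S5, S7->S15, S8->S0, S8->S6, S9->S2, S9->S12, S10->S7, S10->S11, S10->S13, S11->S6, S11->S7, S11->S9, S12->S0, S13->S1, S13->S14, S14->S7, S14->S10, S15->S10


BFS layer-by-layer from S6:
  dist 0: {S6}
  dist 1: {S2}
  dist 2: {S1, S8}
  dist 3: {S0, S4, S10}
  dist 4: {S7, S11, S13}
  dist 5: {S5, S9, S14, S15}
  dist 6: {S3, S12}
  -> S12 reached at distance 6
Shortest path length = 6

6


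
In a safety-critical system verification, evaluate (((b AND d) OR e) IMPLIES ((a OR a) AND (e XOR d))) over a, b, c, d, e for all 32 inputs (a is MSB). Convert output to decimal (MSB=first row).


Formula: (((b AND d) OR e) IMPLIES ((a OR a) AND (e XOR d))) over a, b, c, d, e (32 rows)
Evaluate each row (bits = a,b,c,d,e, MSB first):
  row 0 [00000]: (((0 AND 0) OR 0) IMPLIES ((0 OR 0) AND (0 XOR 0))) -> 1
  row 1 [00001]: (((0 AND 0) OR 1) IMPLIES ((0 OR 0) AND (1 XOR 0))) -> 0
  row 2 [00010]: (((0 AND 1) OR 0) IMPLIES ((0 OR 0) AND (0 XOR 1))) -> 1
  row 3 [00011]: (((0 AND 1) OR 1) IMPLIES ((0 OR 0) AND (1 XOR 1))) -> 0
  row 4 [00100]: (((0 AND 0) OR 0) IMPLIES ((0 OR 0) AND (0 XOR 0))) -> 1
  row 5 [00101]: (((0 AND 0) OR 1) IMPLIES ((0 OR 0) AND (1 XOR 0))) -> 0
  row 6 [00110]: (((0 AND 1) OR 0) IMPLIES ((0 OR 0) AND (0 XOR 1))) -> 1
  row 7 [00111]: (((0 AND 1) OR 1) IMPLIES ((0 OR 0) AND (1 XOR 1))) -> 0
  row 8 [01000]: (((1 AND 0) OR 0) IMPLIES ((0 OR 0) AND (0 XOR 0))) -> 1
  row 9 [01001]: (((1 AND 0) OR 1) IMPLIES ((0 OR 0) AND (1 XOR 0))) -> 0
  row 10 [01010]: (((1 AND 1) OR 0) IMPLIES ((0 OR 0) AND (0 XOR 1))) -> 0
  row 11 [01011]: (((1 AND 1) OR 1) IMPLIES ((0 OR 0) AND (1 XOR 1))) -> 0
  row 12 [01100]: (((1 AND 0) OR 0) IMPLIES ((0 OR 0) AND (0 XOR 0))) -> 1
  row 13 [01101]: (((1 AND 0) OR 1) IMPLIES ((0 OR 0) AND (1 XOR 0))) -> 0
  row 14 [01110]: (((1 AND 1) OR 0) IMPLIES ((0 OR 0) AND (0 XOR 1))) -> 0
  row 15 [01111]: (((1 AND 1) OR 1) IMPLIES ((0 OR 0) AND (1 XOR 1))) -> 0
  row 16 [10000]: (((0 AND 0) OR 0) IMPLIES ((1 OR 1) AND (0 XOR 0))) -> 1
  row 17 [10001]: (((0 AND 0) OR 1) IMPLIES ((1 OR 1) AND (1 XOR 0))) -> 1
  row 18 [10010]: (((0 AND 1) OR 0) IMPLIES ((1 OR 1) AND (0 XOR 1))) -> 1
  row 19 [10011]: (((0 AND 1) OR 1) IMPLIES ((1 OR 1) AND (1 XOR 1))) -> 0
  row 20 [10100]: (((0 AND 0) OR 0) IMPLIES ((1 OR 1) AND (0 XOR 0))) -> 1
  row 21 [10101]: (((0 AND 0) OR 1) IMPLIES ((1 OR 1) AND (1 XOR 0))) -> 1
  row 22 [10110]: (((0 AND 1) OR 0) IMPLIES ((1 OR 1) AND (0 XOR 1))) -> 1
  row 23 [10111]: (((0 AND 1) OR 1) IMPLIES ((1 OR 1) AND (1 XOR 1))) -> 0
  row 24 [11000]: (((1 AND 0) OR 0) IMPLIES ((1 OR 1) AND (0 XOR 0))) -> 1
  row 25 [11001]: (((1 AND 0) OR 1) IMPLIES ((1 OR 1) AND (1 XOR 0))) -> 1
  row 26 [11010]: (((1 AND 1) OR 0) IMPLIES ((1 OR 1) AND (0 XOR 1))) -> 1
  row 27 [11011]: (((1 AND 1) OR 1) IMPLIES ((1 OR 1) AND (1 XOR 1))) -> 0
  row 28 [11100]: (((1 AND 0) OR 0) IMPLIES ((1 OR 1) AND (0 XOR 0))) -> 1
  row 29 [11101]: (((1 AND 0) OR 1) IMPLIES ((1 OR 1) AND (1 XOR 0))) -> 1
  row 30 [11110]: (((1 AND 1) OR 0) IMPLIES ((1 OR 1) AND (0 XOR 1))) -> 1
  row 31 [11111]: (((1 AND 1) OR 1) IMPLIES ((1 OR 1) AND (1 XOR 1))) -> 0
Full result column, 4 rows per line (a,b,c fixed per line; d,e runs 00..11 left to right):
  rows 0-3 [a,b,c=000]: 1010  = hex A
  rows 4-7 [a,b,c=001]: 1010  = hex A
  rows 8-11 [a,b,c=010]: 1000  = hex 8
  rows 12-15 [a,b,c=011]: 1000  = hex 8
  rows 16-19 [a,b,c=100]: 1110  = hex E
  rows 20-23 [a,b,c=101]: 1110  = hex E
  rows 24-27 [a,b,c=110]: 1110  = hex E
  rows 28-31 [a,b,c=111]: 1110  = hex E
Output column (row 0 .. row 31) = 10101010100010001110111011101110
Output column grouped in 4s = 1010 1010 1000 1000 1110 1110 1110 1110 = 0xAA88EEEE
Convert to decimal digit by digit (value = value*16 + digit):
  A -> 10
  10*16 + 10 (A) = 170
  170*16 + 8 = 2728
  2728*16 + 8 = 43656
  43656*16 + 14 (E) = 698510
  698510*16 + 14 (E) = 11176174
  11176174*16 + 14 (E) = 178818798
  178818798*16 + 14 (E) = 2861100782
Decimal = 2861100782

2861100782


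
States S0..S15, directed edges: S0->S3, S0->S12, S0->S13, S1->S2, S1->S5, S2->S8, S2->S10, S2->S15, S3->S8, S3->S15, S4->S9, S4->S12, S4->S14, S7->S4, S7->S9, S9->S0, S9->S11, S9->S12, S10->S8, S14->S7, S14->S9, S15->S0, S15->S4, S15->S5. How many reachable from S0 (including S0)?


BFS from S0:
  layer 0: {S0}
  layer 1: {S3, S12, S13}
  layer 2: {S8, S15}
  layer 3: {S4, S5}
  layer 4: {S9, S14}
  layer 5: {S7, S11}
Reachable set: {S0, S3, S4, S5, S7, S8, S9, S11, S12, S13, S14, S15}
Count = 12

12


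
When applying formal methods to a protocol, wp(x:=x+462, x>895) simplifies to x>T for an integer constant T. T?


Formula: wp(x:=E, P) = P[E/x] (substitute E for x in postcondition)
Step 1: Postcondition: x>895
Step 2: Substitute x+462 for x: x+462>895
Step 3: Solve for x: x > 895-462 = 433

433


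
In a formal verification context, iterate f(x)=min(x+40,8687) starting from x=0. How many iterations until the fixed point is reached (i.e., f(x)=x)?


Step 1: x=0, cap=8687, increment=40
Step 2: x grows by 40 each step until capped at 8687; fixed point is x=8687
Step 3: iterations = ceil(8687/40) = 218

218


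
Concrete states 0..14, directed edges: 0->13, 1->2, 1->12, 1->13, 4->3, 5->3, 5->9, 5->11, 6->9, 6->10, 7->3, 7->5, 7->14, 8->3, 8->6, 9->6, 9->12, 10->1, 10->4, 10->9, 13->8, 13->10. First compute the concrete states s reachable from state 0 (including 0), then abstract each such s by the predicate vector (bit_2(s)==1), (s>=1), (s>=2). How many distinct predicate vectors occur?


BFS from 0:
Concrete reachable: {0, 1, 2, 3, 4, 6, 8, 9, 10, 12, 13}
Abstract via predicates (bit_2(s)==1), (s>=1), (s>=2):
  (0,0,0) <- {0}
  (0,1,0) <- {1}
  (0,1,1) <- {2, 3, 8, 9, 10}
  (1,1,1) <- {4, 6, 12, 13}
Distinct abstract states = 4

4


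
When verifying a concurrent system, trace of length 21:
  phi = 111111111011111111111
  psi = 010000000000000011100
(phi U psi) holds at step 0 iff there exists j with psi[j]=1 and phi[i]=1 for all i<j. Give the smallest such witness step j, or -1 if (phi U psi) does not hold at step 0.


(phi U psi) at 0: need smallest j with psi[j]=1 and phi[i]=1 for all i in [0,j).
Scan from step 0:
  step 0: phi=1, psi=0 -> continue
  step 1: psi=1 and phi held for [0,1) -> witness found
Witness step = 1

1


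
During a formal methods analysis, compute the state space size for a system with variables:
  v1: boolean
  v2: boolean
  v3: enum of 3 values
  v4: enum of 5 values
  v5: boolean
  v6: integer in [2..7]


State space = product of domain sizes of all variables.
Domain sizes:
  v1 (boolean): 2
  v2 (boolean): 2
  v3 (enum of 3 values): 3
  v4 (enum of 5 values): 5
  v5 (boolean): 2
  v6 (integer in [2..7]): 6
Product = 2 * 2 * 3 * 5 * 2 * 6 = 720

720


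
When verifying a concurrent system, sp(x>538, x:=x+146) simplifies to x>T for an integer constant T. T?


Formula: sp(P, x:=E) = exists old_x. (x = E[old_x/x]) AND P[old_x/x] (old_x is the value of x before the assignment; eliminate old_x by solving x = E[old_x/x] for old_x)
Step 1: Precondition P: x>538, i.e. old_x > 538
Step 2: Assignment gives x = old_x + 146, so old_x = x - 146
Step 3: Substitute into P: x - 146 > 538
Step 4: Simplify: x > 538+146 = 684

684


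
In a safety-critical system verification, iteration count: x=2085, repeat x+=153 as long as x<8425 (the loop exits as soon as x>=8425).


Step 1: x goes from 2085 toward 8425 by 153; the body runs while x<8425, so iterations = ceil((bound-start)/step)
Step 2: Distance=6340
Step 3: ceil(6340/153)=42

42


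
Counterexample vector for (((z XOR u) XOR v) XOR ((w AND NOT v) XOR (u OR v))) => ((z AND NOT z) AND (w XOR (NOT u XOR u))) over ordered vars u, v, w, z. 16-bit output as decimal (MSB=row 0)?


F1 = (((z XOR u) XOR v) XOR ((w AND NOT v) XOR (u OR v)))
F2 = ((z AND NOT z) AND (w XOR (NOT u XOR u)))
Counterexample to F1=>F2 is where F1=1 and F2=0.
Evaluate each row (bits = u,v,w,z, MSB first):
  row 0 [0000]: F1=0 F2=0 -> F1&~F2 -> 0
  row 1 [0001]: F1=1 F2=0 -> F1&~F2 -> 1
  row 2 [0010]: F1=1 F2=0 -> F1&~F2 -> 1
  row 3 [0011]: F1=0 F2=0 -> F1&~F2 -> 0
  row 4 [0100]: F1=0 F2=0 -> F1&~F2 -> 0
  row 5 [0101]: F1=1 F2=0 -> F1&~F2 -> 1
  row 6 [0110]: F1=0 F2=0 -> F1&~F2 -> 0
  row 7 [0111]: F1=1 F2=0 -> F1&~F2 -> 1
  row 8 [1000]: F1=0 F2=0 -> F1&~F2 -> 0
  row 9 [1001]: F1=1 F2=0 -> F1&~F2 -> 1
  row 10 [1010]: F1=1 F2=0 -> F1&~F2 -> 1
  row 11 [1011]: F1=0 F2=0 -> F1&~F2 -> 0
  row 12 [1100]: F1=1 F2=0 -> F1&~F2 -> 1
  row 13 [1101]: F1=0 F2=0 -> F1&~F2 -> 0
  row 14 [1110]: F1=1 F2=0 -> F1&~F2 -> 1
  row 15 [1111]: F1=0 F2=0 -> F1&~F2 -> 0
Full result column, 4 rows per line (u,v fixed per line; w,z runs 00..11 left to right):
  rows 0-3 [u,v=00]: 0110  = hex 6
  rows 4-7 [u,v=01]: 0101  = hex 5
  rows 8-11 [u,v=10]: 0110  = hex 6
  rows 12-15 [u,v=11]: 1010  = hex A
Counterexample vector (row 0 .. row 15) = 0110010101101010
Output column grouped in 4s = 0110 0101 0110 1010 = 0x656A
Convert to decimal digit by digit (value = value*16 + digit):
  6 -> 6
  6*16 + 5 = 101
  101*16 + 6 = 1622
  1622*16 + 10 (A) = 25962
Decimal = 25962

25962


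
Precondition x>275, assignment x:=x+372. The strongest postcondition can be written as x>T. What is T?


Formula: sp(P, x:=E) = exists old_x. (x = E[old_x/x]) AND P[old_x/x] (old_x is the value of x before the assignment; eliminate old_x by solving x = E[old_x/x] for old_x)
Step 1: Precondition P: x>275, i.e. old_x > 275
Step 2: Assignment gives x = old_x + 372, so old_x = x - 372
Step 3: Substitute into P: x - 372 > 275
Step 4: Simplify: x > 275+372 = 647

647


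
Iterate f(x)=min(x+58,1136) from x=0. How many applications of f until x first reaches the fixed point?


Step 1: x=0, cap=1136, increment=58
Step 2: x grows by 58 each step until capped at 1136; fixed point is x=1136
Step 3: iterations = ceil(1136/58) = 20

20


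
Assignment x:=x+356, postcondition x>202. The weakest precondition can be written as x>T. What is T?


Formula: wp(x:=E, P) = P[E/x] (substitute E for x in postcondition)
Step 1: Postcondition: x>202
Step 2: Substitute x+356 for x: x+356>202
Step 3: Solve for x: x > 202-356 = -154

-154


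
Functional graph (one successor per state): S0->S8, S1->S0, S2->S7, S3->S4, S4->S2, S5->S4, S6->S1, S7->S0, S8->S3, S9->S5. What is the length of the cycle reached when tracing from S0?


Trace from S0 until a state repeats:
  S0 -> S8 -> S3 -> S4 -> S2 -> S7 -> S0
S0 first seen at step 0, revisited at step 6.
Cycle length = 6 - 0 = 6

6


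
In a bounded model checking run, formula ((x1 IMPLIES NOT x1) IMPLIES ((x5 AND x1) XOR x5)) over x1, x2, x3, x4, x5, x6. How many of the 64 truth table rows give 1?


Formula: ((x1 IMPLIES NOT x1) IMPLIES ((x5 AND x1) XOR x5)) over 6 vars (64 rows)
Evaluate each row (x1, x2, x3, x4, x5, x6 as bits, MSB first):
  row 0 [000000]: ((0 IMPLIES NOT 0) IMPLIES ((0 AND 0) XOR 0)) -> 0
  row 1 [000001]: ((0 IMPLIES NOT 0) IMPLIES ((0 AND 0) XOR 0)) -> 0
  row 2 [000010]: ((0 IMPLIES NOT 0) IMPLIES ((1 AND 0) XOR 1)) -> 1
  row 3 [000011]: ((0 IMPLIES NOT 0) IMPLIES ((1 AND 0) XOR 1)) -> 1
  row 4 [000100]: ((0 IMPLIES NOT 0) IMPLIES ((0 AND 0) XOR 0)) -> 0
  (every remaining row is evaluated the same way; all 64 results are listed next)
Full result column, 8 rows per line (x1,x2,x3 fixed per line; x4,x5,x6 runs 000..111 left to right):
  rows 0-7 [x1,x2,x3=000]: 00110011  (ones: 4)
  rows 8-15 [x1,x2,x3=001]: 00110011  (ones: 4)
  rows 16-23 [x1,x2,x3=010]: 00110011  (ones: 4)
  rows 24-31 [x1,x2,x3=011]: 00110011  (ones: 4)
  rows 32-39 [x1,x2,x3=100]: 11111111  (ones: 8)
  rows 40-47 [x1,x2,x3=101]: 11111111  (ones: 8)
  rows 48-55 [x1,x2,x3=110]: 11111111  (ones: 8)
  rows 56-63 [x1,x2,x3=111]: 11111111  (ones: 8)
Count of 1-rows = 4+4+4+4+8+8+8+8 = 48

48


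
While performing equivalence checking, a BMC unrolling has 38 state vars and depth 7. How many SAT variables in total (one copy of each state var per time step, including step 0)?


BMC unrolls to depth k, creating one copy of each state var for steps 0..k.
Step count = 7 + 1 = 8 (steps 0 through 7)
Vars per step = 38
Total = 38 * 8 = 304

304


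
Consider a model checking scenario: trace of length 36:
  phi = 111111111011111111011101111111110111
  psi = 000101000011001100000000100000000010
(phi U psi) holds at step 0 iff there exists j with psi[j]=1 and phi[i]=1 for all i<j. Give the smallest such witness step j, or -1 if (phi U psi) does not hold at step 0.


(phi U psi) at 0: need smallest j with psi[j]=1 and phi[i]=1 for all i in [0,j).
Scan from step 0:
  step 0: phi=1, psi=0 -> continue
  step 1: phi=1, psi=0 -> continue
  step 2: phi=1, psi=0 -> continue
  step 3: psi=1 and phi held for [0,3) -> witness found
Witness step = 3

3


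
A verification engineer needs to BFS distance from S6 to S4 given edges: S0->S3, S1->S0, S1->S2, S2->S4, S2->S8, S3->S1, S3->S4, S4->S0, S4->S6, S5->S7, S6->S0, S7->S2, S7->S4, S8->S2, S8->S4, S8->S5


BFS layer-by-layer from S6:
  dist 0: {S6}
  dist 1: {S0}
  dist 2: {S3}
  dist 3: {S1, S4}
  -> S4 reached at distance 3
Shortest path length = 3

3


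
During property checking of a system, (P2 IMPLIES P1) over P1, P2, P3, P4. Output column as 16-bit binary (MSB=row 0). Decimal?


Formula: (P2 IMPLIES P1) over P1, P2, P3, P4 (16 rows)
Evaluate each row (bits = P1,P2,P3,P4, MSB first):
  row 0 [0000]: (0 IMPLIES 0) -> 1
  row 1 [0001]: (0 IMPLIES 0) -> 1
  row 2 [0010]: (0 IMPLIES 0) -> 1
  row 3 [0011]: (0 IMPLIES 0) -> 1
  row 4 [0100]: (1 IMPLIES 0) -> 0
  row 5 [0101]: (1 IMPLIES 0) -> 0
  row 6 [0110]: (1 IMPLIES 0) -> 0
  row 7 [0111]: (1 IMPLIES 0) -> 0
  row 8 [1000]: (0 IMPLIES 1) -> 1
  row 9 [1001]: (0 IMPLIES 1) -> 1
  row 10 [1010]: (0 IMPLIES 1) -> 1
  row 11 [1011]: (0 IMPLIES 1) -> 1
  row 12 [1100]: (1 IMPLIES 1) -> 1
  row 13 [1101]: (1 IMPLIES 1) -> 1
  row 14 [1110]: (1 IMPLIES 1) -> 1
  row 15 [1111]: (1 IMPLIES 1) -> 1
Full result column, 4 rows per line (P1,P2 fixed per line; P3,P4 runs 00..11 left to right):
  rows 0-3 [P1,P2=00]: 1111  = hex F
  rows 4-7 [P1,P2=01]: 0000  = hex 0
  rows 8-11 [P1,P2=10]: 1111  = hex F
  rows 12-15 [P1,P2=11]: 1111  = hex F
Output column (row 0 .. row 15) = 1111000011111111
Output column grouped in 4s = 1111 0000 1111 1111 = 0xF0FF
Convert to decimal digit by digit (value = value*16 + digit):
  F -> 15
  15*16 + 0 = 240
  240*16 + 15 (F) = 3855
  3855*16 + 15 (F) = 61695
Decimal = 61695

61695


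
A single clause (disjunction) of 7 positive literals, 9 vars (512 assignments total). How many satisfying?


Step 1: Total=2^9=512
Step 2: Unsat when all 7 false: 2^2=4
Step 3: Sat=512-4=508

508


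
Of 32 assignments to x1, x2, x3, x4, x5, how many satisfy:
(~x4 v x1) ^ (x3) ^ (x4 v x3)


CNF with 3 clauses over 5 vars (32 assignments).
An assignment satisfies CNF iff every clause has >=1 true literal.
Check each row (bits = x1,x2,x3,x4,x5; clause T/F shown):
  row 0 [00000]: clauses=TFF -> 0
  row 1 [00001]: clauses=TFF -> 0
  row 2 [00010]: clauses=FFT -> 0
  row 3 [00011]: clauses=FFT -> 0
  row 4 [00100]: clauses=TTT -> 1
  row 5 [00101]: clauses=TTT -> 1
  row 6 [00110]: clauses=FTT -> 0
  row 7 [00111]: clauses=FTT -> 0
  row 8 [01000]: clauses=TFF -> 0
  row 9 [01001]: clauses=TFF -> 0
  row 10 [01010]: clauses=FFT -> 0
  row 11 [01011]: clauses=FFT -> 0
  row 12 [01100]: clauses=TTT -> 1
  row 13 [01101]: clauses=TTT -> 1
  row 14 [01110]: clauses=FTT -> 0
  row 15 [01111]: clauses=FTT -> 0
  row 16 [10000]: clauses=TFF -> 0
  row 17 [10001]: clauses=TFF -> 0
  row 18 [10010]: clauses=TFT -> 0
  row 19 [10011]: clauses=TFT -> 0
  row 20 [10100]: clauses=TTT -> 1
  row 21 [10101]: clauses=TTT -> 1
  row 22 [10110]: clauses=TTT -> 1
  row 23 [10111]: clauses=TTT -> 1
  row 24 [11000]: clauses=TFF -> 0
  row 25 [11001]: clauses=TFF -> 0
  row 26 [11010]: clauses=TFT -> 0
  row 27 [11011]: clauses=TFT -> 0
  row 28 [11100]: clauses=TTT -> 1
  row 29 [11101]: clauses=TTT -> 1
  row 30 [11110]: clauses=TTT -> 1
  row 31 [11111]: clauses=TTT -> 1
Full result column, 8 rows per line (x1,x2 fixed per line; x3,x4,x5 runs 000..111 left to right):
  rows 0-7 [x1,x2=00]: 00001100  (ones: 2)
  rows 8-15 [x1,x2=01]: 00001100  (ones: 2)
  rows 16-23 [x1,x2=10]: 00001111  (ones: 4)
  rows 24-31 [x1,x2=11]: 00001111  (ones: 4)
Satisfying assignments = 2+2+4+4 = 12

12


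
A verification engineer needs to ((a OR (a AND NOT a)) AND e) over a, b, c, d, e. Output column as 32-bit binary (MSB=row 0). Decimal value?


Formula: ((a OR (a AND NOT a)) AND e) over a, b, c, d, e (32 rows)
Evaluate each row (bits = a,b,c,d,e, MSB first):
  row 0 [00000]: ((0 OR (0 AND NOT 0)) AND 0) -> 0
  row 1 [00001]: ((0 OR (0 AND NOT 0)) AND 1) -> 0
  row 2 [00010]: ((0 OR (0 AND NOT 0)) AND 0) -> 0
  row 3 [00011]: ((0 OR (0 AND NOT 0)) AND 1) -> 0
  row 4 [00100]: ((0 OR (0 AND NOT 0)) AND 0) -> 0
  row 5 [00101]: ((0 OR (0 AND NOT 0)) AND 1) -> 0
  row 6 [00110]: ((0 OR (0 AND NOT 0)) AND 0) -> 0
  row 7 [00111]: ((0 OR (0 AND NOT 0)) AND 1) -> 0
  row 8 [01000]: ((0 OR (0 AND NOT 0)) AND 0) -> 0
  row 9 [01001]: ((0 OR (0 AND NOT 0)) AND 1) -> 0
  row 10 [01010]: ((0 OR (0 AND NOT 0)) AND 0) -> 0
  row 11 [01011]: ((0 OR (0 AND NOT 0)) AND 1) -> 0
  row 12 [01100]: ((0 OR (0 AND NOT 0)) AND 0) -> 0
  row 13 [01101]: ((0 OR (0 AND NOT 0)) AND 1) -> 0
  row 14 [01110]: ((0 OR (0 AND NOT 0)) AND 0) -> 0
  row 15 [01111]: ((0 OR (0 AND NOT 0)) AND 1) -> 0
  row 16 [10000]: ((1 OR (1 AND NOT 1)) AND 0) -> 0
  row 17 [10001]: ((1 OR (1 AND NOT 1)) AND 1) -> 1
  row 18 [10010]: ((1 OR (1 AND NOT 1)) AND 0) -> 0
  row 19 [10011]: ((1 OR (1 AND NOT 1)) AND 1) -> 1
  row 20 [10100]: ((1 OR (1 AND NOT 1)) AND 0) -> 0
  row 21 [10101]: ((1 OR (1 AND NOT 1)) AND 1) -> 1
  row 22 [10110]: ((1 OR (1 AND NOT 1)) AND 0) -> 0
  row 23 [10111]: ((1 OR (1 AND NOT 1)) AND 1) -> 1
  row 24 [11000]: ((1 OR (1 AND NOT 1)) AND 0) -> 0
  row 25 [11001]: ((1 OR (1 AND NOT 1)) AND 1) -> 1
  row 26 [11010]: ((1 OR (1 AND NOT 1)) AND 0) -> 0
  row 27 [11011]: ((1 OR (1 AND NOT 1)) AND 1) -> 1
  row 28 [11100]: ((1 OR (1 AND NOT 1)) AND 0) -> 0
  row 29 [11101]: ((1 OR (1 AND NOT 1)) AND 1) -> 1
  row 30 [11110]: ((1 OR (1 AND NOT 1)) AND 0) -> 0
  row 31 [11111]: ((1 OR (1 AND NOT 1)) AND 1) -> 1
Full result column, 4 rows per line (a,b,c fixed per line; d,e runs 00..11 left to right):
  rows 0-3 [a,b,c=000]: 0000  = hex 0
  rows 4-7 [a,b,c=001]: 0000  = hex 0
  rows 8-11 [a,b,c=010]: 0000  = hex 0
  rows 12-15 [a,b,c=011]: 0000  = hex 0
  rows 16-19 [a,b,c=100]: 0101  = hex 5
  rows 20-23 [a,b,c=101]: 0101  = hex 5
  rows 24-27 [a,b,c=110]: 0101  = hex 5
  rows 28-31 [a,b,c=111]: 0101  = hex 5
Output column (row 0 .. row 31) = 00000000000000000101010101010101
Output column grouped in 4s = 0000 0000 0000 0000 0101 0101 0101 0101 = 0x00005555
Convert to decimal digit by digit (value = value*16 + digit):
  0 -> 0
  0*16 + 0 = 0
  0*16 + 0 = 0
  0*16 + 0 = 0
  0*16 + 5 = 5
  5*16 + 5 = 85
  85*16 + 5 = 1365
  1365*16 + 5 = 21845
Decimal = 21845

21845


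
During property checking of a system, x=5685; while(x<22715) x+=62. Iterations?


Step 1: x goes from 5685 toward 22715 by 62; the body runs while x<22715, so iterations = ceil((bound-start)/step)
Step 2: Distance=17030
Step 3: ceil(17030/62)=275

275


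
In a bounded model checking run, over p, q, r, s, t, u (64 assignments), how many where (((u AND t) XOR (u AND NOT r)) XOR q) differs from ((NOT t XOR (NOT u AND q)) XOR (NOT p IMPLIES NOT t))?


F1 = (((u AND t) XOR (u AND NOT r)) XOR q)
F2 = ((NOT t XOR (NOT u AND q)) XOR (NOT p IMPLIES NOT t))
Evaluate both on each of 64 rows (bits = p,q,r,s,t,u):
  row 0 [000000]: F1=0 F2=0 -> 0
  row 1 [000001]: F1=1 F2=0 (differ) -> 1
  row 2 [000010]: F1=0 F2=0 -> 0
  row 3 [000011]: F1=0 F2=0 -> 0
  row 4 [000100]: F1=0 F2=0 -> 0
  (every remaining row is evaluated the same way; all 64 results are listed next)
Full result column, 8 rows per line (p,q,r fixed per line; s,t,u runs 000..111 left to right):
  rows 0-7 [p,q,r=000]: 01000100  (ones: 2)
  rows 8-15 [p,q,r=001]: 00010001  (ones: 2)
  rows 16-23 [p,q,r=010]: 00010001  (ones: 2)
  rows 24-31 [p,q,r=011]: 01000100  (ones: 2)
  rows 32-39 [p,q,r=100]: 01110111  (ones: 6)
  rows 40-47 [p,q,r=101]: 00100010  (ones: 2)
  rows 48-55 [p,q,r=110]: 00100010  (ones: 2)
  rows 56-63 [p,q,r=111]: 01110111  (ones: 6)
Disagreements = 2+2+2+2+6+2+2+6 = 24

24


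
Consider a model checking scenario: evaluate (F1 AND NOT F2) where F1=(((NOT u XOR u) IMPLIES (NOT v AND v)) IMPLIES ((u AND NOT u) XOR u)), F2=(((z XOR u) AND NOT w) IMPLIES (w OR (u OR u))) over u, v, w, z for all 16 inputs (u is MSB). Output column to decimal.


F1 = (((NOT u XOR u) IMPLIES (NOT v AND v)) IMPLIES ((u AND NOT u) XOR u))
F2 = (((z XOR u) AND NOT w) IMPLIES (w OR (u OR u)))
Counterexample to F1=>F2 is where F1=1 and F2=0.
Evaluate each row (bits = u,v,w,z, MSB first):
  row 0 [0000]: F1=1 F2=1 -> F1&~F2 -> 0
  row 1 [0001]: F1=1 F2=0 -> F1&~F2 -> 1
  row 2 [0010]: F1=1 F2=1 -> F1&~F2 -> 0
  row 3 [0011]: F1=1 F2=1 -> F1&~F2 -> 0
  row 4 [0100]: F1=1 F2=1 -> F1&~F2 -> 0
  row 5 [0101]: F1=1 F2=0 -> F1&~F2 -> 1
  row 6 [0110]: F1=1 F2=1 -> F1&~F2 -> 0
  row 7 [0111]: F1=1 F2=1 -> F1&~F2 -> 0
  row 8 [1000]: F1=1 F2=1 -> F1&~F2 -> 0
  row 9 [1001]: F1=1 F2=1 -> F1&~F2 -> 0
  row 10 [1010]: F1=1 F2=1 -> F1&~F2 -> 0
  row 11 [1011]: F1=1 F2=1 -> F1&~F2 -> 0
  row 12 [1100]: F1=1 F2=1 -> F1&~F2 -> 0
  row 13 [1101]: F1=1 F2=1 -> F1&~F2 -> 0
  row 14 [1110]: F1=1 F2=1 -> F1&~F2 -> 0
  row 15 [1111]: F1=1 F2=1 -> F1&~F2 -> 0
Full result column, 4 rows per line (u,v fixed per line; w,z runs 00..11 left to right):
  rows 0-3 [u,v=00]: 0100  = hex 4
  rows 4-7 [u,v=01]: 0100  = hex 4
  rows 8-11 [u,v=10]: 0000  = hex 0
  rows 12-15 [u,v=11]: 0000  = hex 0
Counterexample vector (row 0 .. row 15) = 0100010000000000
Output column grouped in 4s = 0100 0100 0000 0000 = 0x4400
Convert to decimal digit by digit (value = value*16 + digit):
  4 -> 4
  4*16 + 4 = 68
  68*16 + 0 = 1088
  1088*16 + 0 = 17408
Decimal = 17408

17408


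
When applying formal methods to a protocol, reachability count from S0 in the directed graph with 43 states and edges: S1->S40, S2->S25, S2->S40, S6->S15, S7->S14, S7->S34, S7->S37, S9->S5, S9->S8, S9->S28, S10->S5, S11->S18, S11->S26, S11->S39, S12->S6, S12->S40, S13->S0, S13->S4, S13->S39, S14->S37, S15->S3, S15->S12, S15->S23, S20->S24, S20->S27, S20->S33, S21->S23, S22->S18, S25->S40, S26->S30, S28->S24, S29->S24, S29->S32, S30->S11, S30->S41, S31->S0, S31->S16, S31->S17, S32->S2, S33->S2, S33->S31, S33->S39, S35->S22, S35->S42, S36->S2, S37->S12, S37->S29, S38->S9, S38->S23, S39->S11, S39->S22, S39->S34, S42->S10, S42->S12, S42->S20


BFS from S0:
  layer 0: {S0}
Reachable set: {S0}
Count = 1

1


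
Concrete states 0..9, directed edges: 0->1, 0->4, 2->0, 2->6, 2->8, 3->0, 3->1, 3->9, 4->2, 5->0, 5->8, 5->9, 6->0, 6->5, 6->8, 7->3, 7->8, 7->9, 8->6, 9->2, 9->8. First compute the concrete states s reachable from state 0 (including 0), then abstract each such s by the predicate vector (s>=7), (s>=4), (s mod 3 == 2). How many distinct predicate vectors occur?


BFS from 0:
Concrete reachable: {0, 1, 2, 4, 5, 6, 8, 9}
Abstract via predicates (s>=7), (s>=4), (s mod 3 == 2):
  (0,0,0) <- {0, 1}
  (0,0,1) <- {2}
  (0,1,0) <- {4, 6}
  (0,1,1) <- {5}
  (1,1,0) <- {9}
  (1,1,1) <- {8}
Distinct abstract states = 6

6


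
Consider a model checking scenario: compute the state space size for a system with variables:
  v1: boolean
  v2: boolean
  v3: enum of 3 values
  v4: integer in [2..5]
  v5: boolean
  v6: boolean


State space = product of domain sizes of all variables.
Domain sizes:
  v1 (boolean): 2
  v2 (boolean): 2
  v3 (enum of 3 values): 3
  v4 (integer in [2..5]): 4
  v5 (boolean): 2
  v6 (boolean): 2
Product = 2 * 2 * 3 * 4 * 2 * 2 = 192

192


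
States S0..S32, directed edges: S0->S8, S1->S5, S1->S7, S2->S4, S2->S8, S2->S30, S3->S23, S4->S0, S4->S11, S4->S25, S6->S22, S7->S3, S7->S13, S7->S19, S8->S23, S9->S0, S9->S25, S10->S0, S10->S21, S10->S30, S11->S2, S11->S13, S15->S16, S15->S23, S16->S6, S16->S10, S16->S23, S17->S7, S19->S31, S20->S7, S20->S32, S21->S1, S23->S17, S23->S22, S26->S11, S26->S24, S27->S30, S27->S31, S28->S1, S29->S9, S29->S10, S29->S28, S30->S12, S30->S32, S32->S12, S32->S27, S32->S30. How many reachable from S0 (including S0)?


BFS from S0:
  layer 0: {S0}
  layer 1: {S8}
  layer 2: {S23}
  layer 3: {S17, S22}
  layer 4: {S7}
  layer 5: {S3, S13, S19}
  layer 6: {S31}
Reachable set: {S0, S3, S7, S8, S13, S17, S19, S22, S23, S31}
Count = 10

10


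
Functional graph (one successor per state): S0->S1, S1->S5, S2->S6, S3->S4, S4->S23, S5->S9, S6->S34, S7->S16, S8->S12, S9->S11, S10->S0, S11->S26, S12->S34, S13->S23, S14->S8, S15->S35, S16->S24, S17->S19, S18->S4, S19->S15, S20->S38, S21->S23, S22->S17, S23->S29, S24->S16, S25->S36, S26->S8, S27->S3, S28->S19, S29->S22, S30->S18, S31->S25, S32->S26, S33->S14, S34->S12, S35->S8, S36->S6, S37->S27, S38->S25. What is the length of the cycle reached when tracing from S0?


Trace from S0 until a state repeats:
  S0 -> S1 -> S5 -> S9 -> S11 -> S26 -> S8 -> S12 -> S34 -> S12
S12 first seen at step 7, revisited at step 9.
Cycle length = 9 - 7 = 2

2


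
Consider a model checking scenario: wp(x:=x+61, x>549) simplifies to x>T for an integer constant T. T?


Formula: wp(x:=E, P) = P[E/x] (substitute E for x in postcondition)
Step 1: Postcondition: x>549
Step 2: Substitute x+61 for x: x+61>549
Step 3: Solve for x: x > 549-61 = 488

488


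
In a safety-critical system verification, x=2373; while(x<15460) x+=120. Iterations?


Step 1: x goes from 2373 toward 15460 by 120; the body runs while x<15460, so iterations = ceil((bound-start)/step)
Step 2: Distance=13087
Step 3: ceil(13087/120)=110

110


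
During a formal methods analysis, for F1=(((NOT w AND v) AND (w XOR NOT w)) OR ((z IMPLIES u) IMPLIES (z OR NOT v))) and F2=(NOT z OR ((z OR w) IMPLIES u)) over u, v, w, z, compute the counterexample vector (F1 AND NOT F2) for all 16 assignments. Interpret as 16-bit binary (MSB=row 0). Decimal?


F1 = (((NOT w AND v) AND (w XOR NOT w)) OR ((z IMPLIES u) IMPLIES (z OR NOT v)))
F2 = (NOT z OR ((z OR w) IMPLIES u))
Counterexample to F1=>F2 is where F1=1 and F2=0.
Evaluate each row (bits = u,v,w,z, MSB first):
  row 0 [0000]: F1=1 F2=1 -> F1&~F2 -> 0
  row 1 [0001]: F1=1 F2=0 -> F1&~F2 -> 1
  row 2 [0010]: F1=1 F2=1 -> F1&~F2 -> 0
  row 3 [0011]: F1=1 F2=0 -> F1&~F2 -> 1
  row 4 [0100]: F1=1 F2=1 -> F1&~F2 -> 0
  row 5 [0101]: F1=1 F2=0 -> F1&~F2 -> 1
  row 6 [0110]: F1=0 F2=1 -> F1&~F2 -> 0
  row 7 [0111]: F1=1 F2=0 -> F1&~F2 -> 1
  row 8 [1000]: F1=1 F2=1 -> F1&~F2 -> 0
  row 9 [1001]: F1=1 F2=1 -> F1&~F2 -> 0
  row 10 [1010]: F1=1 F2=1 -> F1&~F2 -> 0
  row 11 [1011]: F1=1 F2=1 -> F1&~F2 -> 0
  row 12 [1100]: F1=1 F2=1 -> F1&~F2 -> 0
  row 13 [1101]: F1=1 F2=1 -> F1&~F2 -> 0
  row 14 [1110]: F1=0 F2=1 -> F1&~F2 -> 0
  row 15 [1111]: F1=1 F2=1 -> F1&~F2 -> 0
Full result column, 4 rows per line (u,v fixed per line; w,z runs 00..11 left to right):
  rows 0-3 [u,v=00]: 0101  = hex 5
  rows 4-7 [u,v=01]: 0101  = hex 5
  rows 8-11 [u,v=10]: 0000  = hex 0
  rows 12-15 [u,v=11]: 0000  = hex 0
Counterexample vector (row 0 .. row 15) = 0101010100000000
Output column grouped in 4s = 0101 0101 0000 0000 = 0x5500
Convert to decimal digit by digit (value = value*16 + digit):
  5 -> 5
  5*16 + 5 = 85
  85*16 + 0 = 1360
  1360*16 + 0 = 21760
Decimal = 21760

21760


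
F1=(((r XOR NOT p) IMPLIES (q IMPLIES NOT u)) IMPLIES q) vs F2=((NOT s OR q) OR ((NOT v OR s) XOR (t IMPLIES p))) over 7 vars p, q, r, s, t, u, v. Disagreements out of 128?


F1 = (((r XOR NOT p) IMPLIES (q IMPLIES NOT u)) IMPLIES q)
F2 = ((NOT s OR q) OR ((NOT v OR s) XOR (t IMPLIES p)))
Evaluate both on each of 128 rows (bits = p,q,r,s,t,u,v):
  row 0 [0000000]: F1=0 F2=1 (differ) -> 1
  row 1 [0000001]: F1=0 F2=1 (differ) -> 1
  row 2 [0000010]: F1=0 F2=1 (differ) -> 1
  row 3 [0000011]: F1=0 F2=1 (differ) -> 1
  row 4 [0000100]: F1=0 F2=1 (differ) -> 1
  (every remaining row is evaluated the same way; all 128 results are listed next)
Full result column, 8 rows per line (p,q,r,s fixed per line; t,u,v runs 000..111 left to right):
  rows 0-7 [p,q,r,s=0000]: 11111111  (ones: 8)
  rows 8-15 [p,q,r,s=0001]: 00001111  (ones: 4)
  rows 16-23 [p,q,r,s=0010]: 11111111  (ones: 8)
  rows 24-31 [p,q,r,s=0011]: 00001111  (ones: 4)
  rows 32-39 [p,q,r,s=0100]: 00000000  (ones: 0)
  rows 40-47 [p,q,r,s=0101]: 00000000  (ones: 0)
  rows 48-55 [p,q,r,s=0110]: 00000000  (ones: 0)
  rows 56-63 [p,q,r,s=0111]: 00000000  (ones: 0)
  rows 64-71 [p,q,r,s=1000]: 11111111  (ones: 8)
  rows 72-79 [p,q,r,s=1001]: 00000000  (ones: 0)
  rows 80-87 [p,q,r,s=1010]: 11111111  (ones: 8)
  rows 88-95 [p,q,r,s=1011]: 00000000  (ones: 0)
  rows 96-103 [p,q,r,s=1100]: 00000000  (ones: 0)
  rows 104-111 [p,q,r,s=1101]: 00000000  (ones: 0)
  rows 112-119 [p,q,r,s=1110]: 00000000  (ones: 0)
  rows 120-127 [p,q,r,s=1111]: 00000000  (ones: 0)
Disagreements = 8+4+8+4+0+0+0+0+8+0+8+0+0+0+0+0 = 40

40


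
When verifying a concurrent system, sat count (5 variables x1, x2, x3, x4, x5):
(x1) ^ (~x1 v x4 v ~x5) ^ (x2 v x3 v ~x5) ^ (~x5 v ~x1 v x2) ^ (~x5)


CNF with 5 clauses over 5 vars (32 assignments).
An assignment satisfies CNF iff every clause has >=1 true literal.
Check each row (bits = x1,x2,x3,x4,x5; clause T/F shown):
  row 0 [00000]: clauses=FTTTT -> 0
  row 1 [00001]: clauses=FTFTF -> 0
  row 2 [00010]: clauses=FTTTT -> 0
  row 3 [00011]: clauses=FTFTF -> 0
  row 4 [00100]: clauses=FTTTT -> 0
  row 5 [00101]: clauses=FTTTF -> 0
  row 6 [00110]: clauses=FTTTT -> 0
  row 7 [00111]: clauses=FTTTF -> 0
  row 8 [01000]: clauses=FTTTT -> 0
  row 9 [01001]: clauses=FTTTF -> 0
  row 10 [01010]: clauses=FTTTT -> 0
  row 11 [01011]: clauses=FTTTF -> 0
  row 12 [01100]: clauses=FTTTT -> 0
  row 13 [01101]: clauses=FTTTF -> 0
  row 14 [01110]: clauses=FTTTT -> 0
  row 15 [01111]: clauses=FTTTF -> 0
  row 16 [10000]: clauses=TTTTT -> 1
  row 17 [10001]: clauses=TFFFF -> 0
  row 18 [10010]: clauses=TTTTT -> 1
  row 19 [10011]: clauses=TTFFF -> 0
  row 20 [10100]: clauses=TTTTT -> 1
  row 21 [10101]: clauses=TFTFF -> 0
  row 22 [10110]: clauses=TTTTT -> 1
  row 23 [10111]: clauses=TTTFF -> 0
  row 24 [11000]: clauses=TTTTT -> 1
  row 25 [11001]: clauses=TFTTF -> 0
  row 26 [11010]: clauses=TTTTT -> 1
  row 27 [11011]: clauses=TTTTF -> 0
  row 28 [11100]: clauses=TTTTT -> 1
  row 29 [11101]: clauses=TFTTF -> 0
  row 30 [11110]: clauses=TTTTT -> 1
  row 31 [11111]: clauses=TTTTF -> 0
Full result column, 8 rows per line (x1,x2 fixed per line; x3,x4,x5 runs 000..111 left to right):
  rows 0-7 [x1,x2=00]: 00000000  (ones: 0)
  rows 8-15 [x1,x2=01]: 00000000  (ones: 0)
  rows 16-23 [x1,x2=10]: 10101010  (ones: 4)
  rows 24-31 [x1,x2=11]: 10101010  (ones: 4)
Satisfying assignments = 0+0+4+4 = 8

8
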